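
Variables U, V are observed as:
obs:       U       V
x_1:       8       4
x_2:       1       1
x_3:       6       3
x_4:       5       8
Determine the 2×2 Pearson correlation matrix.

Step 1 — column means:
  mean(U) = (8 + 1 + 6 + 5) / 4 = 20/4 = 5
  mean(V) = (4 + 1 + 3 + 8) / 4 = 16/4 = 4

Step 2 — sample variances and covariances s[i,j] = (1/(n-1)) · Σ_k (x_{k,i} - mean_i) · (x_{k,j} - mean_j), with n-1 = 3:
  s[U,U] = ((3)·(3) + (-4)·(-4) + (1)·(1) + (0)·(0)) / 3 = 26/3 = 8.6667
  s[U,V] = ((3)·(0) + (-4)·(-3) + (1)·(-1) + (0)·(4)) / 3 = 11/3 = 3.6667
  s[V,V] = ((0)·(0) + (-3)·(-3) + (-1)·(-1) + (4)·(4)) / 3 = 26/3 = 8.6667
  Sample standard deviations s_i = √(s[i,i]):
  s(U) = √(8.6667) = 2.9439
  s(V) = √(8.6667) = 2.9439

Step 3 — r_{ij} = s_{ij} / (s_i · s_j):
  r[U,U] = 1 (diagonal).
  r[U,V] = 3.6667 / (2.9439 · 2.9439) = 3.6667 / 8.6667 = 0.4231
  r[V,V] = 1 (diagonal).

R is symmetric with unit diagonal. Assembling:

R = [[1, 0.4231],
 [0.4231, 1]]


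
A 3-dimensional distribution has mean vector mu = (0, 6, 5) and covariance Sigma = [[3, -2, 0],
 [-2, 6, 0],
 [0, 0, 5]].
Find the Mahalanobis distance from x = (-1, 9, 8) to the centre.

Step 1 — centre the observation: (x - mu) = (-1, 3, 3).

Step 2 — invert Sigma (cofactor / det for 3×3, or solve directly):
  Sigma^{-1} = [[0.4286, 0.1429, 0],
 [0.1429, 0.2143, 0],
 [0, 0, 0.2]].

Step 3 — form the quadratic (x - mu)^T · Sigma^{-1} · (x - mu):
  Sigma^{-1} · (x - mu) = (0, 0.5, 0.6).
  (x - mu)^T · [Sigma^{-1} · (x - mu)] = (-1)·(0) + (3)·(0.5) + (3)·(0.6) = 3.3.

Step 4 — take square root: d = √(3.3) ≈ 1.8166.

d(x, mu) = √(3.3) ≈ 1.8166


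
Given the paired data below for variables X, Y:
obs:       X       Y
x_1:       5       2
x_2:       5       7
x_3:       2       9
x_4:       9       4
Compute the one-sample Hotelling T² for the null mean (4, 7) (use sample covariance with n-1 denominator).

Step 1 — sample mean vector:
  mean(X) = (5 + 5 + 2 + 9) / 4 = 21/4 = 5.25
  mean(Y) = (2 + 7 + 9 + 4) / 4 = 22/4 = 5.5
  x̄ = (5.25, 5.5),  deviation x̄ - mu_0 = (5.25, 5.5) - (4, 7) = (1.25, -1.5).

Step 2 — sample covariance matrix, S[i,j] = (1/(n-1)) · Σ_k (x_{k,i} - mean_i) · (x_{k,j} - mean_j), divisor n-1 = 3:
  S[X,X] = ((-0.25)·(-0.25) + (-0.25)·(-0.25) + (-3.25)·(-3.25) + (3.75)·(3.75)) / 3 = 24.75/3 = 8.25
  S[X,Y] = ((-0.25)·(-3.5) + (-0.25)·(1.5) + (-3.25)·(3.5) + (3.75)·(-1.5)) / 3 = -16.5/3 = -5.5
  S[Y,Y] = ((-3.5)·(-3.5) + (1.5)·(1.5) + (3.5)·(3.5) + (-1.5)·(-1.5)) / 3 = 29/3 = 9.6667
  S = [[8.25, -5.5],
 [-5.5, 9.6667]].

Step 3 — invert S. det(S) = 8.25·9.6667 - (-5.5)² = 49.5.
  S^{-1} = (1/det) · [[d, -b], [-b, a]] = [[0.1953, 0.1111],
 [0.1111, 0.1667]].

Step 4 — quadratic form (x̄ - mu_0)^T · S^{-1} · (x̄ - mu_0):
  S^{-1} · (x̄ - mu_0) = (0.0774, -0.1111),
  (x̄ - mu_0)^T · [...] = (1.25)·(0.0774) + (-1.5)·(-0.1111) = 0.2635.

Step 5 — scale by n: T² = 4 · 0.2635 = 1.0539.

T² ≈ 1.0539


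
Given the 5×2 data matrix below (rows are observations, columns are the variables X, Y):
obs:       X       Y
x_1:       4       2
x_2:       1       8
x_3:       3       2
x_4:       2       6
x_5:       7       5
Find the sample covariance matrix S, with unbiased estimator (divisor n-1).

Step 1 — column means:
  mean(X) = (4 + 1 + 3 + 2 + 7) / 5 = 17/5 = 3.4
  mean(Y) = (2 + 8 + 2 + 6 + 5) / 5 = 23/5 = 4.6

Step 2 — sample covariance S[i,j] = (1/(n-1)) · Σ_k (x_{k,i} - mean_i) · (x_{k,j} - mean_j), with n-1 = 4.
  S[X,X] = ((0.6)·(0.6) + (-2.4)·(-2.4) + (-0.4)·(-0.4) + (-1.4)·(-1.4) + (3.6)·(3.6)) / 4 = 21.2/4 = 5.3
  S[X,Y] = ((0.6)·(-2.6) + (-2.4)·(3.4) + (-0.4)·(-2.6) + (-1.4)·(1.4) + (3.6)·(0.4)) / 4 = -9.2/4 = -2.3
  S[Y,Y] = ((-2.6)·(-2.6) + (3.4)·(3.4) + (-2.6)·(-2.6) + (1.4)·(1.4) + (0.4)·(0.4)) / 4 = 27.2/4 = 6.8

S is symmetric (S[j,i] = S[i,j]). Assembling:

S = [[5.3, -2.3],
 [-2.3, 6.8]]


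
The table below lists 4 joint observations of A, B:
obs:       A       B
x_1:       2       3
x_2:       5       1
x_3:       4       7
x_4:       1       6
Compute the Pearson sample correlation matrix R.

Step 1 — column means:
  mean(A) = (2 + 5 + 4 + 1) / 4 = 12/4 = 3
  mean(B) = (3 + 1 + 7 + 6) / 4 = 17/4 = 4.25

Step 2 — sample variances and covariances s[i,j] = (1/(n-1)) · Σ_k (x_{k,i} - mean_i) · (x_{k,j} - mean_j), with n-1 = 3:
  s[A,A] = ((-1)·(-1) + (2)·(2) + (1)·(1) + (-2)·(-2)) / 3 = 10/3 = 3.3333
  s[A,B] = ((-1)·(-1.25) + (2)·(-3.25) + (1)·(2.75) + (-2)·(1.75)) / 3 = -6/3 = -2
  s[B,B] = ((-1.25)·(-1.25) + (-3.25)·(-3.25) + (2.75)·(2.75) + (1.75)·(1.75)) / 3 = 22.75/3 = 7.5833
  Sample standard deviations s_i = √(s[i,i]):
  s(A) = √(3.3333) = 1.8257
  s(B) = √(7.5833) = 2.7538

Step 3 — r_{ij} = s_{ij} / (s_i · s_j):
  r[A,A] = 1 (diagonal).
  r[A,B] = -2 / (1.8257 · 2.7538) = -2 / 5.0277 = -0.3978
  r[B,B] = 1 (diagonal).

R is symmetric with unit diagonal. Assembling:

R = [[1, -0.3978],
 [-0.3978, 1]]


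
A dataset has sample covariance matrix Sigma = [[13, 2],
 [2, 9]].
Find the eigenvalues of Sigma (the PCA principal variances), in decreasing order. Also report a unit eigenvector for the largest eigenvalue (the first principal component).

Step 1 — characteristic polynomial of 2×2 Sigma:
  det(Sigma - λI) = λ² - trace · λ + det = 0.
  trace = 13 + 9 = 22, det = 13·9 - (2)² = 113.
Step 2 — discriminant:
  Δ = trace² - 4·det = 484 - 452 = 32.
Step 3 — eigenvalues:
  λ = (trace ± √Δ)/2 = (22 ± 5.6569)/2,
  λ_1 = 13.8284,  λ_2 = 8.1716.

Step 4 — unit eigenvector for λ_1: solve (Sigma - λ_1 I)v = 0. First row:
  (13 - 13.8284)·v_x + (2)·v_y = 0, i.e. (-0.8284)·v_x + (2)·v_y = 0,
  so v ∝ (b, λ_1 - a) = (2, 0.8284) = u.
  ||u|| = √((2)² + (0.8284)²) = √(4.6863) ≈ 2.1648,
  v_1 = u/||u|| ≈ (0.9239, 0.3827) (||v_1|| = 1).

λ_1 = 13.8284,  λ_2 = 8.1716;  v_1 ≈ (0.9239, 0.3827)


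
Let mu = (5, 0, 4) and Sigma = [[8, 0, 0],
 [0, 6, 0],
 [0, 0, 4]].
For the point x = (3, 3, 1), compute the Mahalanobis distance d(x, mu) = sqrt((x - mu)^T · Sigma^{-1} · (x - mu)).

Step 1 — centre the observation: (x - mu) = (-2, 3, -3).

Step 2 — invert Sigma (cofactor / det for 3×3, or solve directly):
  Sigma^{-1} = [[0.125, 0, 0],
 [0, 0.1667, 0],
 [0, 0, 0.25]].

Step 3 — form the quadratic (x - mu)^T · Sigma^{-1} · (x - mu):
  Sigma^{-1} · (x - mu) = (-0.25, 0.5, -0.75).
  (x - mu)^T · [Sigma^{-1} · (x - mu)] = (-2)·(-0.25) + (3)·(0.5) + (-3)·(-0.75) = 4.25.

Step 4 — take square root: d = √(4.25) ≈ 2.0616.

d(x, mu) = √(4.25) ≈ 2.0616


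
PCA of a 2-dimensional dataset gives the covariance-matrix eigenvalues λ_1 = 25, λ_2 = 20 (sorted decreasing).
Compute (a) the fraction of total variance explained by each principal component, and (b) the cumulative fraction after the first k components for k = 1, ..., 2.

Step 1 — total variance = trace(Sigma) = Σ λ_i = 25 + 20 = 45.

Step 2 — fraction explained by component i = λ_i / Σ λ:
  PC1: 25/45 = 0.5556
  PC2: 20/45 = 0.4444

Step 3 — cumulative fraction after k components = (λ_1 + ... + λ_k) / Σ λ:
  k = 1: 25/45 = 0.5556
  k = 2: (25 + 20)/45 = 45/45 = 1

Summary (fraction, with percent):

explained: PC1 0.5556 (55.56%), PC2 0.4444 (44.44%);  cumulative: 0.5556, 1


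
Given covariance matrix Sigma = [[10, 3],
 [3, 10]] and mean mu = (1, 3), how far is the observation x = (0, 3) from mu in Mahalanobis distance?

Step 1 — centre the observation: (x - mu) = (-1, 0).

Step 2 — invert Sigma. det(Sigma) = 10·10 - (3)² = 91.
  Sigma^{-1} = (1/det) · [[d, -b], [-b, a]] = [[0.1099, -0.033],
 [-0.033, 0.1099]].

Step 3 — form the quadratic (x - mu)^T · Sigma^{-1} · (x - mu):
  Sigma^{-1} · (x - mu) = (-0.1099, 0.033).
  (x - mu)^T · [Sigma^{-1} · (x - mu)] = (-1)·(-0.1099) + (0)·(0.033) = 0.1099.

Step 4 — take square root: d = √(0.1099) ≈ 0.3315.

d(x, mu) = √(0.1099) ≈ 0.3315


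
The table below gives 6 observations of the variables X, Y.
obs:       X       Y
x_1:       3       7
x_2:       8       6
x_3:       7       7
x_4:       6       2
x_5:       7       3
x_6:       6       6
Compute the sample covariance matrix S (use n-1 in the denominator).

Step 1 — column means:
  mean(X) = (3 + 8 + 7 + 6 + 7 + 6) / 6 = 37/6 = 6.1667
  mean(Y) = (7 + 6 + 7 + 2 + 3 + 6) / 6 = 31/6 = 5.1667

Step 2 — sample covariance S[i,j] = (1/(n-1)) · Σ_k (x_{k,i} - mean_i) · (x_{k,j} - mean_j), with n-1 = 5.
  S[X,X] = ((-3.1667)·(-3.1667) + (1.8333)·(1.8333) + (0.8333)·(0.8333) + (-0.1667)·(-0.1667) + (0.8333)·(0.8333) + (-0.1667)·(-0.1667)) / 5 = 14.8333/5 = 2.9667
  S[X,Y] = ((-3.1667)·(1.8333) + (1.8333)·(0.8333) + (0.8333)·(1.8333) + (-0.1667)·(-3.1667) + (0.8333)·(-2.1667) + (-0.1667)·(0.8333)) / 5 = -4.1667/5 = -0.8333
  S[Y,Y] = ((1.8333)·(1.8333) + (0.8333)·(0.8333) + (1.8333)·(1.8333) + (-3.1667)·(-3.1667) + (-2.1667)·(-2.1667) + (0.8333)·(0.8333)) / 5 = 22.8333/5 = 4.5667

S is symmetric (S[j,i] = S[i,j]). Assembling:

S = [[2.9667, -0.8333],
 [-0.8333, 4.5667]]


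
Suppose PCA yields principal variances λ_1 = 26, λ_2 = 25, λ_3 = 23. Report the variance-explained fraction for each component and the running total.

Step 1 — total variance = trace(Sigma) = Σ λ_i = 26 + 25 + 23 = 74.

Step 2 — fraction explained by component i = λ_i / Σ λ:
  PC1: 26/74 = 0.3514
  PC2: 25/74 = 0.3378
  PC3: 23/74 = 0.3108

Step 3 — cumulative fraction after k components = (λ_1 + ... + λ_k) / Σ λ:
  k = 1: 26/74 = 0.3514
  k = 2: (26 + 25)/74 = 51/74 = 0.6892
  k = 3: (26 + 25 + 23)/74 = 74/74 = 1

Summary (fraction, with percent):

explained: PC1 0.3514 (35.14%), PC2 0.3378 (33.78%), PC3 0.3108 (31.08%);  cumulative: 0.3514, 0.6892, 1


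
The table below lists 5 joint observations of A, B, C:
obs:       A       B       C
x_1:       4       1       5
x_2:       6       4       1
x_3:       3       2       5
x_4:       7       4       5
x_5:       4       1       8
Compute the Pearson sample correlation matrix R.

Step 1 — column means:
  mean(A) = (4 + 6 + 3 + 7 + 4) / 5 = 24/5 = 4.8
  mean(B) = (1 + 4 + 2 + 4 + 1) / 5 = 12/5 = 2.4
  mean(C) = (5 + 1 + 5 + 5 + 8) / 5 = 24/5 = 4.8

Step 2 — sample variances and covariances s[i,j] = (1/(n-1)) · Σ_k (x_{k,i} - mean_i) · (x_{k,j} - mean_j), with n-1 = 4:
  s[A,A] = ((-0.8)·(-0.8) + (1.2)·(1.2) + (-1.8)·(-1.8) + (2.2)·(2.2) + (-0.8)·(-0.8)) / 4 = 10.8/4 = 2.7
  s[A,B] = ((-0.8)·(-1.4) + (1.2)·(1.6) + (-1.8)·(-0.4) + (2.2)·(1.6) + (-0.8)·(-1.4)) / 4 = 8.4/4 = 2.1
  s[A,C] = ((-0.8)·(0.2) + (1.2)·(-3.8) + (-1.8)·(0.2) + (2.2)·(0.2) + (-0.8)·(3.2)) / 4 = -7.2/4 = -1.8
  s[B,B] = ((-1.4)·(-1.4) + (1.6)·(1.6) + (-0.4)·(-0.4) + (1.6)·(1.6) + (-1.4)·(-1.4)) / 4 = 9.2/4 = 2.3
  s[B,C] = ((-1.4)·(0.2) + (1.6)·(-3.8) + (-0.4)·(0.2) + (1.6)·(0.2) + (-1.4)·(3.2)) / 4 = -10.6/4 = -2.65
  s[C,C] = ((0.2)·(0.2) + (-3.8)·(-3.8) + (0.2)·(0.2) + (0.2)·(0.2) + (3.2)·(3.2)) / 4 = 24.8/4 = 6.2
  Sample standard deviations s_i = √(s[i,i]):
  s(A) = √(2.7) = 1.6432
  s(B) = √(2.3) = 1.5166
  s(C) = √(6.2) = 2.49

Step 3 — r_{ij} = s_{ij} / (s_i · s_j):
  r[A,A] = 1 (diagonal).
  r[A,B] = 2.1 / (1.6432 · 1.5166) = 2.1 / 2.492 = 0.8427
  r[A,C] = -1.8 / (1.6432 · 2.49) = -1.8 / 4.0915 = -0.4399
  r[B,B] = 1 (diagonal).
  r[B,C] = -2.65 / (1.5166 · 2.49) = -2.65 / 3.7762 = -0.7018
  r[C,C] = 1 (diagonal).

R is symmetric with unit diagonal. Assembling:

R = [[1, 0.8427, -0.4399],
 [0.8427, 1, -0.7018],
 [-0.4399, -0.7018, 1]]


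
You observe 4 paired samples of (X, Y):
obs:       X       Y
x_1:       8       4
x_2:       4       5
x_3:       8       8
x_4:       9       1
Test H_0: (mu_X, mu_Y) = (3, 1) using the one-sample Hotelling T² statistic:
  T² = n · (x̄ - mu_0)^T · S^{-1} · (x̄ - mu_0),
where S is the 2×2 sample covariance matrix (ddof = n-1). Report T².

Step 1 — sample mean vector:
  mean(X) = (8 + 4 + 8 + 9) / 4 = 29/4 = 7.25
  mean(Y) = (4 + 5 + 8 + 1) / 4 = 18/4 = 4.5
  x̄ = (7.25, 4.5),  deviation x̄ - mu_0 = (7.25, 4.5) - (3, 1) = (4.25, 3.5).

Step 2 — sample covariance matrix, S[i,j] = (1/(n-1)) · Σ_k (x_{k,i} - mean_i) · (x_{k,j} - mean_j), divisor n-1 = 3:
  S[X,X] = ((0.75)·(0.75) + (-3.25)·(-3.25) + (0.75)·(0.75) + (1.75)·(1.75)) / 3 = 14.75/3 = 4.9167
  S[X,Y] = ((0.75)·(-0.5) + (-3.25)·(0.5) + (0.75)·(3.5) + (1.75)·(-3.5)) / 3 = -5.5/3 = -1.8333
  S[Y,Y] = ((-0.5)·(-0.5) + (0.5)·(0.5) + (3.5)·(3.5) + (-3.5)·(-3.5)) / 3 = 25/3 = 8.3333
  S = [[4.9167, -1.8333],
 [-1.8333, 8.3333]].

Step 3 — invert S. det(S) = 4.9167·8.3333 - (-1.8333)² = 37.6111.
  S^{-1} = (1/det) · [[d, -b], [-b, a]] = [[0.2216, 0.0487],
 [0.0487, 0.1307]].

Step 4 — quadratic form (x̄ - mu_0)^T · S^{-1} · (x̄ - mu_0):
  S^{-1} · (x̄ - mu_0) = (1.1123, 0.6647),
  (x̄ - mu_0)^T · [...] = (4.25)·(1.1123) + (3.5)·(0.6647) = 7.0535.

Step 5 — scale by n: T² = 4 · 7.0535 = 28.2142.

T² ≈ 28.2142


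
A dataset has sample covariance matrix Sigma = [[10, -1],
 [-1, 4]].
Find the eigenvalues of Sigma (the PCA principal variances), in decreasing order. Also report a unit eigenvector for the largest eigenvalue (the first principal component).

Step 1 — characteristic polynomial of 2×2 Sigma:
  det(Sigma - λI) = λ² - trace · λ + det = 0.
  trace = 10 + 4 = 14, det = 10·4 - (-1)² = 39.
Step 2 — discriminant:
  Δ = trace² - 4·det = 196 - 156 = 40.
Step 3 — eigenvalues:
  λ = (trace ± √Δ)/2 = (14 ± 6.3246)/2,
  λ_1 = 10.1623,  λ_2 = 3.8377.

Step 4 — unit eigenvector for λ_1: solve (Sigma - λ_1 I)v = 0. First row:
  (10 - 10.1623)·v_x + (-1)·v_y = 0, i.e. (-0.1623)·v_x + (-1)·v_y = 0,
  so v ∝ (b, λ_1 - a) = (-1, 0.1623); multiply by -1 so the first entry is positive: u = (1, -0.1623).
  ||u|| = √((1)² + (-0.1623)²) = √(1.0263) ≈ 1.0131,
  v_1 = u/||u|| ≈ (0.9871, -0.1602) (||v_1|| = 1).

λ_1 = 10.1623,  λ_2 = 3.8377;  v_1 ≈ (0.9871, -0.1602)


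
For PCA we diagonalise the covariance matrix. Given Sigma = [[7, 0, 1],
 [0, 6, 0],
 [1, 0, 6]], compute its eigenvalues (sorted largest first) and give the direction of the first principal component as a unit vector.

Step 1 — characteristic polynomial p(λ) = det(λI - Sigma) = λ³ - tr·λ² + c_1·λ - det, where tr = trace, c_1 = sum of the principal 2×2 minors, det = det(Sigma):
  tr = 7 + 6 + 6 = 19,
  c_1 = (7·6 - (0)²) + (7·6 - (1)²) + (6·6 - (0)²) = 42 + 41 + 36 = 119,
  det = 7·(6·6 - (0)²) - (0)·((0)·6 - (0)·(1)) + (1)·((0)·(0) - 6·(1)) = 7·(36) - (0)·(0) + (1)·(-6) = 246.
  So p(λ) = λ³ - 19λ² + 119λ - 246.
Step 2 — look for an integer root (rational root theorem: any rational root is an integer divisor of 246). Testing λ = 6:
  p(6) = 216 - 684 + 714 - 246 = 0  ✓
  Dividing out (λ - 6): p(λ) = (λ - 6)(λ² - 13λ + 41).
Step 3 — remaining eigenvalues from the quadratic λ² - 13λ + 41 = 0:
  Δ = 13² - 4·41 = 169 - 164 = 5,  λ = (13 ± √5)/2 = (13 ± 2.2361)/2 ≈ 7.618 or 5.382.
  Sorted: λ_1 = 7.618,  λ_2 = 6,  λ_3 = 5.382  (check: sum = 19 = tr ✓).

Step 4 — unit eigenvector for λ_1 ≈ 7.618: v spans the null space of (Sigma - λ_1 I), whose rows are
  r_1 = (-0.618, 0, 1),  r_2 = (0, -1.618, 0),  r_3 = (1, 0, -1.618).
  v is orthogonal to every row, so take v ∝ r_1 × r_2 = ((0)·(0) - (1)·(-1.618), (1)·(0) - (-0.618)·(0), (-0.618)·(-1.618) - (0)·(0)) ≈ (1.618, 0, 1).
  Let u = (1.618, 0, 1).
  ||u|| = √((1.618)² + (0)² + (1)²) = √(3.618) ≈ 1.9021,  v_1 = u/||u|| ≈ (0.8507, 0, 0.5257) (||v_1|| = 1).

λ_1 = 7.618,  λ_2 = 6,  λ_3 = 5.382;  v_1 ≈ (0.8507, 0, 0.5257)


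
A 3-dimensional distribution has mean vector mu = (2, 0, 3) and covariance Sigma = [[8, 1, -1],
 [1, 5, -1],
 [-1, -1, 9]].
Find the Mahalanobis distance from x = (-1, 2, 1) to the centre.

Step 1 — centre the observation: (x - mu) = (-3, 2, -2).

Step 2 — invert Sigma (cofactor / det for 3×3, or solve directly):
  Sigma^{-1} = [[0.1294, -0.0235, 0.0118],
 [-0.0235, 0.2088, 0.0206],
 [0.0118, 0.0206, 0.1147]].

Step 3 — form the quadratic (x - mu)^T · Sigma^{-1} · (x - mu):
  Sigma^{-1} · (x - mu) = (-0.4588, 0.4471, -0.2235).
  (x - mu)^T · [Sigma^{-1} · (x - mu)] = (-3)·(-0.4588) + (2)·(0.4471) + (-2)·(-0.2235) = 2.7176.

Step 4 — take square root: d = √(2.7176) ≈ 1.6485.

d(x, mu) = √(2.7176) ≈ 1.6485


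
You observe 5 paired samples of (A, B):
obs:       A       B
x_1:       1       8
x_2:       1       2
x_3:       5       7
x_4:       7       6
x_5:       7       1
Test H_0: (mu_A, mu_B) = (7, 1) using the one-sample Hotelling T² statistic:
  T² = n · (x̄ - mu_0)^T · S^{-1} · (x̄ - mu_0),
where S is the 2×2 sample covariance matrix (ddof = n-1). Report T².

Step 1 — sample mean vector:
  mean(A) = (1 + 1 + 5 + 7 + 7) / 5 = 21/5 = 4.2
  mean(B) = (8 + 2 + 7 + 6 + 1) / 5 = 24/5 = 4.8
  x̄ = (4.2, 4.8),  deviation x̄ - mu_0 = (4.2, 4.8) - (7, 1) = (-2.8, 3.8).

Step 2 — sample covariance matrix, S[i,j] = (1/(n-1)) · Σ_k (x_{k,i} - mean_i) · (x_{k,j} - mean_j), divisor n-1 = 4:
  S[A,A] = ((-3.2)·(-3.2) + (-3.2)·(-3.2) + (0.8)·(0.8) + (2.8)·(2.8) + (2.8)·(2.8)) / 4 = 36.8/4 = 9.2
  S[A,B] = ((-3.2)·(3.2) + (-3.2)·(-2.8) + (0.8)·(2.2) + (2.8)·(1.2) + (2.8)·(-3.8)) / 4 = -6.8/4 = -1.7
  S[B,B] = ((3.2)·(3.2) + (-2.8)·(-2.8) + (2.2)·(2.2) + (1.2)·(1.2) + (-3.8)·(-3.8)) / 4 = 38.8/4 = 9.7
  S = [[9.2, -1.7],
 [-1.7, 9.7]].

Step 3 — invert S. det(S) = 9.2·9.7 - (-1.7)² = 86.35.
  S^{-1} = (1/det) · [[d, -b], [-b, a]] = [[0.1123, 0.0197],
 [0.0197, 0.1065]].

Step 4 — quadratic form (x̄ - mu_0)^T · S^{-1} · (x̄ - mu_0):
  S^{-1} · (x̄ - mu_0) = (-0.2397, 0.3497),
  (x̄ - mu_0)^T · [...] = (-2.8)·(-0.2397) + (3.8)·(0.3497) = 2.0002.

Step 5 — scale by n: T² = 5 · 2.0002 = 10.0012.

T² ≈ 10.0012


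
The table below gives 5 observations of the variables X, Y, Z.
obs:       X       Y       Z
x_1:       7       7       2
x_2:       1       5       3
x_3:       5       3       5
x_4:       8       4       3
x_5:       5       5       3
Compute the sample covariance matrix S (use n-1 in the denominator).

Step 1 — column means:
  mean(X) = (7 + 1 + 5 + 8 + 5) / 5 = 26/5 = 5.2
  mean(Y) = (7 + 5 + 3 + 4 + 5) / 5 = 24/5 = 4.8
  mean(Z) = (2 + 3 + 5 + 3 + 3) / 5 = 16/5 = 3.2

Step 2 — sample covariance S[i,j] = (1/(n-1)) · Σ_k (x_{k,i} - mean_i) · (x_{k,j} - mean_j), with n-1 = 4.
  S[X,X] = ((1.8)·(1.8) + (-4.2)·(-4.2) + (-0.2)·(-0.2) + (2.8)·(2.8) + (-0.2)·(-0.2)) / 4 = 28.8/4 = 7.2
  S[X,Y] = ((1.8)·(2.2) + (-4.2)·(0.2) + (-0.2)·(-1.8) + (2.8)·(-0.8) + (-0.2)·(0.2)) / 4 = 1.2/4 = 0.3
  S[X,Z] = ((1.8)·(-1.2) + (-4.2)·(-0.2) + (-0.2)·(1.8) + (2.8)·(-0.2) + (-0.2)·(-0.2)) / 4 = -2.2/4 = -0.55
  S[Y,Y] = ((2.2)·(2.2) + (0.2)·(0.2) + (-1.8)·(-1.8) + (-0.8)·(-0.8) + (0.2)·(0.2)) / 4 = 8.8/4 = 2.2
  S[Y,Z] = ((2.2)·(-1.2) + (0.2)·(-0.2) + (-1.8)·(1.8) + (-0.8)·(-0.2) + (0.2)·(-0.2)) / 4 = -5.8/4 = -1.45
  S[Z,Z] = ((-1.2)·(-1.2) + (-0.2)·(-0.2) + (1.8)·(1.8) + (-0.2)·(-0.2) + (-0.2)·(-0.2)) / 4 = 4.8/4 = 1.2

S is symmetric (S[j,i] = S[i,j]). Assembling:

S = [[7.2, 0.3, -0.55],
 [0.3, 2.2, -1.45],
 [-0.55, -1.45, 1.2]]


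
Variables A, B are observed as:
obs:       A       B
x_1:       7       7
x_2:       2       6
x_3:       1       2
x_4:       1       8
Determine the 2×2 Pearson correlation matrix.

Step 1 — column means:
  mean(A) = (7 + 2 + 1 + 1) / 4 = 11/4 = 2.75
  mean(B) = (7 + 6 + 2 + 8) / 4 = 23/4 = 5.75

Step 2 — sample variances and covariances s[i,j] = (1/(n-1)) · Σ_k (x_{k,i} - mean_i) · (x_{k,j} - mean_j), with n-1 = 3:
  s[A,A] = ((4.25)·(4.25) + (-0.75)·(-0.75) + (-1.75)·(-1.75) + (-1.75)·(-1.75)) / 3 = 24.75/3 = 8.25
  s[A,B] = ((4.25)·(1.25) + (-0.75)·(0.25) + (-1.75)·(-3.75) + (-1.75)·(2.25)) / 3 = 7.75/3 = 2.5833
  s[B,B] = ((1.25)·(1.25) + (0.25)·(0.25) + (-3.75)·(-3.75) + (2.25)·(2.25)) / 3 = 20.75/3 = 6.9167
  Sample standard deviations s_i = √(s[i,i]):
  s(A) = √(8.25) = 2.8723
  s(B) = √(6.9167) = 2.63

Step 3 — r_{ij} = s_{ij} / (s_i · s_j):
  r[A,A] = 1 (diagonal).
  r[A,B] = 2.5833 / (2.8723 · 2.63) = 2.5833 / 7.554 = 0.342
  r[B,B] = 1 (diagonal).

R is symmetric with unit diagonal. Assembling:

R = [[1, 0.342],
 [0.342, 1]]


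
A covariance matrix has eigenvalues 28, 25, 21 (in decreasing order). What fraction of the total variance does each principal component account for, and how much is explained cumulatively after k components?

Step 1 — total variance = trace(Sigma) = Σ λ_i = 28 + 25 + 21 = 74.

Step 2 — fraction explained by component i = λ_i / Σ λ:
  PC1: 28/74 = 0.3784
  PC2: 25/74 = 0.3378
  PC3: 21/74 = 0.2838

Step 3 — cumulative fraction after k components = (λ_1 + ... + λ_k) / Σ λ:
  k = 1: 28/74 = 0.3784
  k = 2: (28 + 25)/74 = 53/74 = 0.7162
  k = 3: (28 + 25 + 21)/74 = 74/74 = 1

Summary (fraction, with percent):

explained: PC1 0.3784 (37.84%), PC2 0.3378 (33.78%), PC3 0.2838 (28.38%);  cumulative: 0.3784, 0.7162, 1


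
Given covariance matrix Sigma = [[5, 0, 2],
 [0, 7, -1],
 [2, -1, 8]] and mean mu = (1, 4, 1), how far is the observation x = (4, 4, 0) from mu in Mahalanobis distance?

Step 1 — centre the observation: (x - mu) = (3, 0, -1).

Step 2 — invert Sigma (cofactor / det for 3×3, or solve directly):
  Sigma^{-1} = [[0.2227, -0.0081, -0.0567],
 [-0.0081, 0.1457, 0.0202],
 [-0.0567, 0.0202, 0.1417]].

Step 3 — form the quadratic (x - mu)^T · Sigma^{-1} · (x - mu):
  Sigma^{-1} · (x - mu) = (0.7247, -0.0445, -0.3117).
  (x - mu)^T · [Sigma^{-1} · (x - mu)] = (3)·(0.7247) + (0)·(-0.0445) + (-1)·(-0.3117) = 2.4858.

Step 4 — take square root: d = √(2.4858) ≈ 1.5767.

d(x, mu) = √(2.4858) ≈ 1.5767


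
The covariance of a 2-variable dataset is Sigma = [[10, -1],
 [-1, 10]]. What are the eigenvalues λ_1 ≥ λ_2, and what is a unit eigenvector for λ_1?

Step 1 — characteristic polynomial of 2×2 Sigma:
  det(Sigma - λI) = λ² - trace · λ + det = 0.
  trace = 10 + 10 = 20, det = 10·10 - (-1)² = 99.
Step 2 — discriminant:
  Δ = trace² - 4·det = 400 - 396 = 4.
Step 3 — eigenvalues:
  λ = (trace ± √Δ)/2 = (20 ± 2)/2,
  λ_1 = 11,  λ_2 = 9.

Step 4 — unit eigenvector for λ_1: solve (Sigma - λ_1 I)v = 0. First row:
  (10 - 11)·v_x + (-1)·v_y = 0, i.e. (-1)·v_x + (-1)·v_y = 0,
  so v ∝ (b, λ_1 - a) = (-1, 1); multiply by -1 so the first entry is positive: u = (1, -1).
  ||u|| = √((1)² + (-1)²) = √(2) ≈ 1.4142,
  v_1 = u/||u|| ≈ (0.7071, -0.7071) (||v_1|| = 1).

λ_1 = 11,  λ_2 = 9;  v_1 ≈ (0.7071, -0.7071)


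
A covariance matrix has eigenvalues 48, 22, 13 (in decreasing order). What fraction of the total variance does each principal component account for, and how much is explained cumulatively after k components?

Step 1 — total variance = trace(Sigma) = Σ λ_i = 48 + 22 + 13 = 83.

Step 2 — fraction explained by component i = λ_i / Σ λ:
  PC1: 48/83 = 0.5783
  PC2: 22/83 = 0.2651
  PC3: 13/83 = 0.1566

Step 3 — cumulative fraction after k components = (λ_1 + ... + λ_k) / Σ λ:
  k = 1: 48/83 = 0.5783
  k = 2: (48 + 22)/83 = 70/83 = 0.8434
  k = 3: (48 + 22 + 13)/83 = 83/83 = 1

Summary (fraction, with percent):

explained: PC1 0.5783 (57.83%), PC2 0.2651 (26.51%), PC3 0.1566 (15.66%);  cumulative: 0.5783, 0.8434, 1


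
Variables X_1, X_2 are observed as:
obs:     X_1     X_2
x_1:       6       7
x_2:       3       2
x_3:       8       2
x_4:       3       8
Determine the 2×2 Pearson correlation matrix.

Step 1 — column means:
  mean(X_1) = (6 + 3 + 8 + 3) / 4 = 20/4 = 5
  mean(X_2) = (7 + 2 + 2 + 8) / 4 = 19/4 = 4.75

Step 2 — sample variances and covariances s[i,j] = (1/(n-1)) · Σ_k (x_{k,i} - mean_i) · (x_{k,j} - mean_j), with n-1 = 3:
  s[X_1,X_1] = ((1)·(1) + (-2)·(-2) + (3)·(3) + (-2)·(-2)) / 3 = 18/3 = 6
  s[X_1,X_2] = ((1)·(2.25) + (-2)·(-2.75) + (3)·(-2.75) + (-2)·(3.25)) / 3 = -7/3 = -2.3333
  s[X_2,X_2] = ((2.25)·(2.25) + (-2.75)·(-2.75) + (-2.75)·(-2.75) + (3.25)·(3.25)) / 3 = 30.75/3 = 10.25
  Sample standard deviations s_i = √(s[i,i]):
  s(X_1) = √(6) = 2.4495
  s(X_2) = √(10.25) = 3.2016

Step 3 — r_{ij} = s_{ij} / (s_i · s_j):
  r[X_1,X_1] = 1 (diagonal).
  r[X_1,X_2] = -2.3333 / (2.4495 · 3.2016) = -2.3333 / 7.8422 = -0.2975
  r[X_2,X_2] = 1 (diagonal).

R is symmetric with unit diagonal. Assembling:

R = [[1, -0.2975],
 [-0.2975, 1]]


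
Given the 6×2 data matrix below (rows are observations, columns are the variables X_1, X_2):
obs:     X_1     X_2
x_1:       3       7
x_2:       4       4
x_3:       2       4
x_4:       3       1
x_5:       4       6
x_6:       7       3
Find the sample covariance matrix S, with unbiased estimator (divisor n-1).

Step 1 — column means:
  mean(X_1) = (3 + 4 + 2 + 3 + 4 + 7) / 6 = 23/6 = 3.8333
  mean(X_2) = (7 + 4 + 4 + 1 + 6 + 3) / 6 = 25/6 = 4.1667

Step 2 — sample covariance S[i,j] = (1/(n-1)) · Σ_k (x_{k,i} - mean_i) · (x_{k,j} - mean_j), with n-1 = 5.
  S[X_1,X_1] = ((-0.8333)·(-0.8333) + (0.1667)·(0.1667) + (-1.8333)·(-1.8333) + (-0.8333)·(-0.8333) + (0.1667)·(0.1667) + (3.1667)·(3.1667)) / 5 = 14.8333/5 = 2.9667
  S[X_1,X_2] = ((-0.8333)·(2.8333) + (0.1667)·(-0.1667) + (-1.8333)·(-0.1667) + (-0.8333)·(-3.1667) + (0.1667)·(1.8333) + (3.1667)·(-1.1667)) / 5 = -2.8333/5 = -0.5667
  S[X_2,X_2] = ((2.8333)·(2.8333) + (-0.1667)·(-0.1667) + (-0.1667)·(-0.1667) + (-3.1667)·(-3.1667) + (1.8333)·(1.8333) + (-1.1667)·(-1.1667)) / 5 = 22.8333/5 = 4.5667

S is symmetric (S[j,i] = S[i,j]). Assembling:

S = [[2.9667, -0.5667],
 [-0.5667, 4.5667]]


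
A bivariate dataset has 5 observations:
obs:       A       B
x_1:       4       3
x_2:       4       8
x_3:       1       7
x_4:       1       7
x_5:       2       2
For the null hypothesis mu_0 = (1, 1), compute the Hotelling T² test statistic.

Step 1 — sample mean vector:
  mean(A) = (4 + 4 + 1 + 1 + 2) / 5 = 12/5 = 2.4
  mean(B) = (3 + 8 + 7 + 7 + 2) / 5 = 27/5 = 5.4
  x̄ = (2.4, 5.4),  deviation x̄ - mu_0 = (2.4, 5.4) - (1, 1) = (1.4, 4.4).

Step 2 — sample covariance matrix, S[i,j] = (1/(n-1)) · Σ_k (x_{k,i} - mean_i) · (x_{k,j} - mean_j), divisor n-1 = 4:
  S[A,A] = ((1.6)·(1.6) + (1.6)·(1.6) + (-1.4)·(-1.4) + (-1.4)·(-1.4) + (-0.4)·(-0.4)) / 4 = 9.2/4 = 2.3
  S[A,B] = ((1.6)·(-2.4) + (1.6)·(2.6) + (-1.4)·(1.6) + (-1.4)·(1.6) + (-0.4)·(-3.4)) / 4 = -2.8/4 = -0.7
  S[B,B] = ((-2.4)·(-2.4) + (2.6)·(2.6) + (1.6)·(1.6) + (1.6)·(1.6) + (-3.4)·(-3.4)) / 4 = 29.2/4 = 7.3
  S = [[2.3, -0.7],
 [-0.7, 7.3]].

Step 3 — invert S. det(S) = 2.3·7.3 - (-0.7)² = 16.3.
  S^{-1} = (1/det) · [[d, -b], [-b, a]] = [[0.4479, 0.0429],
 [0.0429, 0.1411]].

Step 4 — quadratic form (x̄ - mu_0)^T · S^{-1} · (x̄ - mu_0):
  S^{-1} · (x̄ - mu_0) = (0.816, 0.681),
  (x̄ - mu_0)^T · [...] = (1.4)·(0.816) + (4.4)·(0.681) = 4.1387.

Step 5 — scale by n: T² = 5 · 4.1387 = 20.6933.

T² ≈ 20.6933


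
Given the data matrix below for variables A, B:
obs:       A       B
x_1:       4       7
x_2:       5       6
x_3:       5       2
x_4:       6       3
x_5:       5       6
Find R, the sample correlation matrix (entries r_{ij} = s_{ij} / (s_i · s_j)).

Step 1 — column means:
  mean(A) = (4 + 5 + 5 + 6 + 5) / 5 = 25/5 = 5
  mean(B) = (7 + 6 + 2 + 3 + 6) / 5 = 24/5 = 4.8

Step 2 — sample variances and covariances s[i,j] = (1/(n-1)) · Σ_k (x_{k,i} - mean_i) · (x_{k,j} - mean_j), with n-1 = 4:
  s[A,A] = ((-1)·(-1) + (0)·(0) + (0)·(0) + (1)·(1) + (0)·(0)) / 4 = 2/4 = 0.5
  s[A,B] = ((-1)·(2.2) + (0)·(1.2) + (0)·(-2.8) + (1)·(-1.8) + (0)·(1.2)) / 4 = -4/4 = -1
  s[B,B] = ((2.2)·(2.2) + (1.2)·(1.2) + (-2.8)·(-2.8) + (-1.8)·(-1.8) + (1.2)·(1.2)) / 4 = 18.8/4 = 4.7
  Sample standard deviations s_i = √(s[i,i]):
  s(A) = √(0.5) = 0.7071
  s(B) = √(4.7) = 2.1679

Step 3 — r_{ij} = s_{ij} / (s_i · s_j):
  r[A,A] = 1 (diagonal).
  r[A,B] = -1 / (0.7071 · 2.1679) = -1 / 1.533 = -0.6523
  r[B,B] = 1 (diagonal).

R is symmetric with unit diagonal. Assembling:

R = [[1, -0.6523],
 [-0.6523, 1]]


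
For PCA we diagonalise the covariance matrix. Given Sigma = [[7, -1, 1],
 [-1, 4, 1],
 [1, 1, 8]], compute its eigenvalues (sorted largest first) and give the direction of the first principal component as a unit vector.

Step 1 — characteristic polynomial p(λ) = det(λI - Sigma) = λ³ - tr·λ² + c_1·λ - det, where tr = trace, c_1 = sum of the principal 2×2 minors, det = det(Sigma):
  tr = 7 + 4 + 8 = 19,
  c_1 = (7·4 - (-1)²) + (7·8 - (1)²) + (4·8 - (1)²) = 27 + 55 + 31 = 113,
  det = 7·(4·8 - (1)²) - (-1)·((-1)·8 - (1)·(1)) + (1)·((-1)·(1) - 4·(1)) = 7·(31) - (-1)·(-9) + (1)·(-5) = 203.
  So p(λ) = λ³ - 19λ² + 113λ - 203.
Step 2 — look for an integer root (rational root theorem: any rational root is an integer divisor of 203). Testing λ = 7:
  p(7) = 343 - 931 + 791 - 203 = 0  ✓
  Dividing out (λ - 7): p(λ) = (λ - 7)(λ² - 12λ + 29).
Step 3 — remaining eigenvalues from the quadratic λ² - 12λ + 29 = 0:
  Δ = 12² - 4·29 = 144 - 116 = 28,  λ = (12 ± √28)/2 = (12 ± 5.2915)/2 ≈ 8.6458 or 3.3542.
  Sorted: λ_1 = 8.6458,  λ_2 = 7,  λ_3 = 3.3542  (check: sum = 19 = tr ✓).

Step 4 — unit eigenvector for λ_1 ≈ 8.6458: v spans the null space of (Sigma - λ_1 I), whose rows are
  r_1 = (-1.6458, -1, 1),  r_2 = (-1, -4.6458, 1),  r_3 = (1, 1, -0.6458).
  v is orthogonal to every row, so take v ∝ r_1 × r_2 = ((-1)·(1) - (1)·(-4.6458), (1)·(-1) - (-1.6458)·(1), (-1.6458)·(-4.6458) - (-1)·(-1)) ≈ (3.6458, 0.6458, 6.6458).
  Let u = (3.6458, 0.6458, 6.6458).
  ||u|| = √((3.6458)² + (0.6458)² + (6.6458)²) = √(57.8745) ≈ 7.6075,  v_1 = u/||u|| ≈ (0.4792, 0.0849, 0.8736) (||v_1|| = 1).

λ_1 = 8.6458,  λ_2 = 7,  λ_3 = 3.3542;  v_1 ≈ (0.4792, 0.0849, 0.8736)


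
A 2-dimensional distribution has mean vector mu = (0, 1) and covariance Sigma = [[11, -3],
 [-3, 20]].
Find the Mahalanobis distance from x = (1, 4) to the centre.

Step 1 — centre the observation: (x - mu) = (1, 3).

Step 2 — invert Sigma. det(Sigma) = 11·20 - (-3)² = 211.
  Sigma^{-1} = (1/det) · [[d, -b], [-b, a]] = [[0.0948, 0.0142],
 [0.0142, 0.0521]].

Step 3 — form the quadratic (x - mu)^T · Sigma^{-1} · (x - mu):
  Sigma^{-1} · (x - mu) = (0.1374, 0.1706).
  (x - mu)^T · [Sigma^{-1} · (x - mu)] = (1)·(0.1374) + (3)·(0.1706) = 0.6493.

Step 4 — take square root: d = √(0.6493) ≈ 0.8058.

d(x, mu) = √(0.6493) ≈ 0.8058


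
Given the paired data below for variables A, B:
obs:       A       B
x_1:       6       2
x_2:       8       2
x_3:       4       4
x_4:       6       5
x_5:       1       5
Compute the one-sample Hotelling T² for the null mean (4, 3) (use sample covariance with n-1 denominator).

Step 1 — sample mean vector:
  mean(A) = (6 + 8 + 4 + 6 + 1) / 5 = 25/5 = 5
  mean(B) = (2 + 2 + 4 + 5 + 5) / 5 = 18/5 = 3.6
  x̄ = (5, 3.6),  deviation x̄ - mu_0 = (5, 3.6) - (4, 3) = (1, 0.6).

Step 2 — sample covariance matrix, S[i,j] = (1/(n-1)) · Σ_k (x_{k,i} - mean_i) · (x_{k,j} - mean_j), divisor n-1 = 4:
  S[A,A] = ((1)·(1) + (3)·(3) + (-1)·(-1) + (1)·(1) + (-4)·(-4)) / 4 = 28/4 = 7
  S[A,B] = ((1)·(-1.6) + (3)·(-1.6) + (-1)·(0.4) + (1)·(1.4) + (-4)·(1.4)) / 4 = -11/4 = -2.75
  S[B,B] = ((-1.6)·(-1.6) + (-1.6)·(-1.6) + (0.4)·(0.4) + (1.4)·(1.4) + (1.4)·(1.4)) / 4 = 9.2/4 = 2.3
  S = [[7, -2.75],
 [-2.75, 2.3]].

Step 3 — invert S. det(S) = 7·2.3 - (-2.75)² = 8.5375.
  S^{-1} = (1/det) · [[d, -b], [-b, a]] = [[0.2694, 0.3221],
 [0.3221, 0.8199]].

Step 4 — quadratic form (x̄ - mu_0)^T · S^{-1} · (x̄ - mu_0):
  S^{-1} · (x̄ - mu_0) = (0.4627, 0.8141),
  (x̄ - mu_0)^T · [...] = (1)·(0.4627) + (0.6)·(0.8141) = 0.9511.

Step 5 — scale by n: T² = 5 · 0.9511 = 4.7555.

T² ≈ 4.7555


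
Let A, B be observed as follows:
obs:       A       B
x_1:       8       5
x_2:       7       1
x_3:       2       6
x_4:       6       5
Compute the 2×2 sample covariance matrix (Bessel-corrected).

Step 1 — column means:
  mean(A) = (8 + 7 + 2 + 6) / 4 = 23/4 = 5.75
  mean(B) = (5 + 1 + 6 + 5) / 4 = 17/4 = 4.25

Step 2 — sample covariance S[i,j] = (1/(n-1)) · Σ_k (x_{k,i} - mean_i) · (x_{k,j} - mean_j), with n-1 = 3.
  S[A,A] = ((2.25)·(2.25) + (1.25)·(1.25) + (-3.75)·(-3.75) + (0.25)·(0.25)) / 3 = 20.75/3 = 6.9167
  S[A,B] = ((2.25)·(0.75) + (1.25)·(-3.25) + (-3.75)·(1.75) + (0.25)·(0.75)) / 3 = -8.75/3 = -2.9167
  S[B,B] = ((0.75)·(0.75) + (-3.25)·(-3.25) + (1.75)·(1.75) + (0.75)·(0.75)) / 3 = 14.75/3 = 4.9167

S is symmetric (S[j,i] = S[i,j]). Assembling:

S = [[6.9167, -2.9167],
 [-2.9167, 4.9167]]


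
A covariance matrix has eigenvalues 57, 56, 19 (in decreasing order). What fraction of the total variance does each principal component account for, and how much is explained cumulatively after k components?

Step 1 — total variance = trace(Sigma) = Σ λ_i = 57 + 56 + 19 = 132.

Step 2 — fraction explained by component i = λ_i / Σ λ:
  PC1: 57/132 = 0.4318
  PC2: 56/132 = 0.4242
  PC3: 19/132 = 0.1439

Step 3 — cumulative fraction after k components = (λ_1 + ... + λ_k) / Σ λ:
  k = 1: 57/132 = 0.4318
  k = 2: (57 + 56)/132 = 113/132 = 0.8561
  k = 3: (57 + 56 + 19)/132 = 132/132 = 1

Summary (fraction, with percent):

explained: PC1 0.4318 (43.18%), PC2 0.4242 (42.42%), PC3 0.1439 (14.39%);  cumulative: 0.4318, 0.8561, 1


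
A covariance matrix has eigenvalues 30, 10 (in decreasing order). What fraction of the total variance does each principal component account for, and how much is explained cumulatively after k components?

Step 1 — total variance = trace(Sigma) = Σ λ_i = 30 + 10 = 40.

Step 2 — fraction explained by component i = λ_i / Σ λ:
  PC1: 30/40 = 0.75
  PC2: 10/40 = 0.25

Step 3 — cumulative fraction after k components = (λ_1 + ... + λ_k) / Σ λ:
  k = 1: 30/40 = 0.75
  k = 2: (30 + 10)/40 = 40/40 = 1

Summary (fraction, with percent):

explained: PC1 0.75 (75%), PC2 0.25 (25%);  cumulative: 0.75, 1


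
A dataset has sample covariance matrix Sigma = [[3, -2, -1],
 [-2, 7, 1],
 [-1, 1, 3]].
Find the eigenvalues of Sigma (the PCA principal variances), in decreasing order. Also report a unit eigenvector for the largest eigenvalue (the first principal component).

Step 1 — characteristic polynomial p(λ) = det(λI - Sigma) = λ³ - tr·λ² + c_1·λ - det, where tr = trace, c_1 = sum of the principal 2×2 minors, det = det(Sigma):
  tr = 3 + 7 + 3 = 13,
  c_1 = (3·7 - (-2)²) + (3·3 - (-1)²) + (7·3 - (1)²) = 17 + 8 + 20 = 45,
  det = 3·(7·3 - (1)²) - (-2)·((-2)·3 - (1)·(-1)) + (-1)·((-2)·(1) - 7·(-1)) = 3·(20) - (-2)·(-5) + (-1)·(5) = 45.
  So p(λ) = λ³ - 13λ² + 45λ - 45.
Step 2 — look for an integer root (rational root theorem: any rational root is an integer divisor of 45). Testing λ = 3:
  p(3) = 27 - 117 + 135 - 45 = 0  ✓
  Dividing out (λ - 3): p(λ) = (λ - 3)(λ² - 10λ + 15).
Step 3 — remaining eigenvalues from the quadratic λ² - 10λ + 15 = 0:
  Δ = 10² - 4·15 = 100 - 60 = 40,  λ = (10 ± √40)/2 = (10 ± 6.3246)/2 ≈ 8.1623 or 1.8377.
  Sorted: λ_1 = 8.1623,  λ_2 = 3,  λ_3 = 1.8377  (check: sum = 13 = tr ✓).

Step 4 — unit eigenvector for λ_1 ≈ 8.1623: v spans the null space of (Sigma - λ_1 I), whose rows are
  r_1 = (-5.1623, -2, -1),  r_2 = (-2, -1.1623, 1),  r_3 = (-1, 1, -5.1623).
  v is orthogonal to every row, so take v ∝ r_1 × r_2 = ((-2)·(1) - (-1)·(-1.1623), (-1)·(-2) - (-5.1623)·(1), (-5.1623)·(-1.1623) - (-2)·(-2)) ≈ (-3.1623, 7.1623, 2).
  Rescale (multiply by -1 so the first nonzero entry is positive): u = (3.1623, -7.1623, -2).
  ||u|| = √((3.1623)² + (-7.1623)² + (-2)²) = √(65.2982) ≈ 8.0807,  v_1 = u/||u|| ≈ (0.3913, -0.8863, -0.2475) (||v_1|| = 1).

λ_1 = 8.1623,  λ_2 = 3,  λ_3 = 1.8377;  v_1 ≈ (0.3913, -0.8863, -0.2475)


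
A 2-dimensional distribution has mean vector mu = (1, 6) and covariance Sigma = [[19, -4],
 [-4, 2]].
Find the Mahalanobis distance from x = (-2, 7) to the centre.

Step 1 — centre the observation: (x - mu) = (-3, 1).

Step 2 — invert Sigma. det(Sigma) = 19·2 - (-4)² = 22.
  Sigma^{-1} = (1/det) · [[d, -b], [-b, a]] = [[0.0909, 0.1818],
 [0.1818, 0.8636]].

Step 3 — form the quadratic (x - mu)^T · Sigma^{-1} · (x - mu):
  Sigma^{-1} · (x - mu) = (-0.0909, 0.3182).
  (x - mu)^T · [Sigma^{-1} · (x - mu)] = (-3)·(-0.0909) + (1)·(0.3182) = 0.5909.

Step 4 — take square root: d = √(0.5909) ≈ 0.7687.

d(x, mu) = √(0.5909) ≈ 0.7687


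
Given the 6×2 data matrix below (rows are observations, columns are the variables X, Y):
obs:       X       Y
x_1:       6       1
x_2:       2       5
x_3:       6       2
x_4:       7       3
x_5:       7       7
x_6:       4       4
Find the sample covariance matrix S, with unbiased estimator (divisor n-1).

Step 1 — column means:
  mean(X) = (6 + 2 + 6 + 7 + 7 + 4) / 6 = 32/6 = 5.3333
  mean(Y) = (1 + 5 + 2 + 3 + 7 + 4) / 6 = 22/6 = 3.6667

Step 2 — sample covariance S[i,j] = (1/(n-1)) · Σ_k (x_{k,i} - mean_i) · (x_{k,j} - mean_j), with n-1 = 5.
  S[X,X] = ((0.6667)·(0.6667) + (-3.3333)·(-3.3333) + (0.6667)·(0.6667) + (1.6667)·(1.6667) + (1.6667)·(1.6667) + (-1.3333)·(-1.3333)) / 5 = 19.3333/5 = 3.8667
  S[X,Y] = ((0.6667)·(-2.6667) + (-3.3333)·(1.3333) + (0.6667)·(-1.6667) + (1.6667)·(-0.6667) + (1.6667)·(3.3333) + (-1.3333)·(0.3333)) / 5 = -3.3333/5 = -0.6667
  S[Y,Y] = ((-2.6667)·(-2.6667) + (1.3333)·(1.3333) + (-1.6667)·(-1.6667) + (-0.6667)·(-0.6667) + (3.3333)·(3.3333) + (0.3333)·(0.3333)) / 5 = 23.3333/5 = 4.6667

S is symmetric (S[j,i] = S[i,j]). Assembling:

S = [[3.8667, -0.6667],
 [-0.6667, 4.6667]]


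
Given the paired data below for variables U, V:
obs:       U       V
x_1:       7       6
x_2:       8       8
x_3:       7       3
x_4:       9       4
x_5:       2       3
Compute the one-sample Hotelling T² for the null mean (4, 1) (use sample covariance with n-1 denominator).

Step 1 — sample mean vector:
  mean(U) = (7 + 8 + 7 + 9 + 2) / 5 = 33/5 = 6.6
  mean(V) = (6 + 8 + 3 + 4 + 3) / 5 = 24/5 = 4.8
  x̄ = (6.6, 4.8),  deviation x̄ - mu_0 = (6.6, 4.8) - (4, 1) = (2.6, 3.8).

Step 2 — sample covariance matrix, S[i,j] = (1/(n-1)) · Σ_k (x_{k,i} - mean_i) · (x_{k,j} - mean_j), divisor n-1 = 4:
  S[U,U] = ((0.4)·(0.4) + (1.4)·(1.4) + (0.4)·(0.4) + (2.4)·(2.4) + (-4.6)·(-4.6)) / 4 = 29.2/4 = 7.3
  S[U,V] = ((0.4)·(1.2) + (1.4)·(3.2) + (0.4)·(-1.8) + (2.4)·(-0.8) + (-4.6)·(-1.8)) / 4 = 10.6/4 = 2.65
  S[V,V] = ((1.2)·(1.2) + (3.2)·(3.2) + (-1.8)·(-1.8) + (-0.8)·(-0.8) + (-1.8)·(-1.8)) / 4 = 18.8/4 = 4.7
  S = [[7.3, 2.65],
 [2.65, 4.7]].

Step 3 — invert S. det(S) = 7.3·4.7 - (2.65)² = 27.2875.
  S^{-1} = (1/det) · [[d, -b], [-b, a]] = [[0.1722, -0.0971],
 [-0.0971, 0.2675]].

Step 4 — quadratic form (x̄ - mu_0)^T · S^{-1} · (x̄ - mu_0):
  S^{-1} · (x̄ - mu_0) = (0.0788, 0.7641),
  (x̄ - mu_0)^T · [...] = (2.6)·(0.0788) + (3.8)·(0.7641) = 3.1084.

Step 5 — scale by n: T² = 5 · 3.1084 = 15.5419.

T² ≈ 15.5419


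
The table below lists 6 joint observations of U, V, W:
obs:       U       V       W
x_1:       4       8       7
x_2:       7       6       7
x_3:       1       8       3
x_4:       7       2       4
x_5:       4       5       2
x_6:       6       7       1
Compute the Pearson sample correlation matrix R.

Step 1 — column means:
  mean(U) = (4 + 7 + 1 + 7 + 4 + 6) / 6 = 29/6 = 4.8333
  mean(V) = (8 + 6 + 8 + 2 + 5 + 7) / 6 = 36/6 = 6
  mean(W) = (7 + 7 + 3 + 4 + 2 + 1) / 6 = 24/6 = 4

Step 2 — sample variances and covariances s[i,j] = (1/(n-1)) · Σ_k (x_{k,i} - mean_i) · (x_{k,j} - mean_j), with n-1 = 5:
  s[U,U] = ((-0.8333)·(-0.8333) + (2.1667)·(2.1667) + (-3.8333)·(-3.8333) + (2.1667)·(2.1667) + (-0.8333)·(-0.8333) + (1.1667)·(1.1667)) / 5 = 26.8333/5 = 5.3667
  s[U,V] = ((-0.8333)·(2) + (2.1667)·(0) + (-3.8333)·(2) + (2.1667)·(-4) + (-0.8333)·(-1) + (1.1667)·(1)) / 5 = -16/5 = -3.2
  s[U,W] = ((-0.8333)·(3) + (2.1667)·(3) + (-3.8333)·(-1) + (2.1667)·(0) + (-0.8333)·(-2) + (1.1667)·(-3)) / 5 = 6/5 = 1.2
  s[V,V] = ((2)·(2) + (0)·(0) + (2)·(2) + (-4)·(-4) + (-1)·(-1) + (1)·(1)) / 5 = 26/5 = 5.2
  s[V,W] = ((2)·(3) + (0)·(3) + (2)·(-1) + (-4)·(0) + (-1)·(-2) + (1)·(-3)) / 5 = 3/5 = 0.6
  s[W,W] = ((3)·(3) + (3)·(3) + (-1)·(-1) + (0)·(0) + (-2)·(-2) + (-3)·(-3)) / 5 = 32/5 = 6.4
  Sample standard deviations s_i = √(s[i,i]):
  s(U) = √(5.3667) = 2.3166
  s(V) = √(5.2) = 2.2804
  s(W) = √(6.4) = 2.5298

Step 3 — r_{ij} = s_{ij} / (s_i · s_j):
  r[U,U] = 1 (diagonal).
  r[U,V] = -3.2 / (2.3166 · 2.2804) = -3.2 / 5.2827 = -0.6058
  r[U,W] = 1.2 / (2.3166 · 2.5298) = 1.2 / 5.8606 = 0.2048
  r[V,V] = 1 (diagonal).
  r[V,W] = 0.6 / (2.2804 · 2.5298) = 0.6 / 5.7689 = 0.104
  r[W,W] = 1 (diagonal).

R is symmetric with unit diagonal. Assembling:

R = [[1, -0.6058, 0.2048],
 [-0.6058, 1, 0.104],
 [0.2048, 0.104, 1]]
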